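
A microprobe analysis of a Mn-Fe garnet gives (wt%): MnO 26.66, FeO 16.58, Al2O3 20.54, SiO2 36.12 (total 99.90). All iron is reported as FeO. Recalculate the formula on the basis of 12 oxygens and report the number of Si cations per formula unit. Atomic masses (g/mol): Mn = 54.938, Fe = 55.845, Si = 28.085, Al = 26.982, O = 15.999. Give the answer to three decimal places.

MnO (M=70.937): mol = 0.37583; Mn = 0.37583, O = 0.37583.
FeO (M=71.844): mol = 0.23078; Fe = 0.23078, O = 0.23078.
Al2O3 (M=101.961): mol = 0.20145; Al = 0.40290, O = 0.60435.
SiO2 (M=60.083): mol = 0.60117; Si = 0.60117, O = 1.20234.
ΣO = 2.41330; factor = 12/ΣO = 4.97244.
Si apfu = 0.60117 × 4.97244 = 2.989.

2.989 Si apfu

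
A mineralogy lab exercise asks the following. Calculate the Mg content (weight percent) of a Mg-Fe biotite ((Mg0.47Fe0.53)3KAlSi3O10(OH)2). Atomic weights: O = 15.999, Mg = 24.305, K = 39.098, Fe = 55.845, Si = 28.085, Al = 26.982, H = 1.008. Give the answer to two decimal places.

7.33 weight percent

Formula mass = 1.41·24.305 + 1.59·55.845 + 1·39.098 + 1·26.982 + 3·28.085 + 12·15.999 + 2·1.008 = 467.403 g/mol, of which 34.270 g is Mg.
So Mg makes up 34.270/467.403 = 0.0733 of the mass, i.e. 7.33%.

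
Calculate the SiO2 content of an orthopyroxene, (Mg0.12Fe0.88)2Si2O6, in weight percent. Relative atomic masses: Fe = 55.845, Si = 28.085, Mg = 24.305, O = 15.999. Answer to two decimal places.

Molar mass of (Mg0.12Fe0.88)2Si2O6 = 0.24×24.305 + 1.76×55.845 + 2×28.085 + 6×15.999 = 256.284 g/mol.
Each formula unit contains 2 Si, equivalent to 2/1 = 2.0000 mol SiO2.
M(SiO2) = 1×28.085 + 2×15.999 = 60.083 g/mol.
Mass of SiO2 per formula unit = 2.0000 × 60.083 = 120.166 g.
SiO2 wt% = 120.166 / 256.284 × 100 = 46.89%.

46.89 wt%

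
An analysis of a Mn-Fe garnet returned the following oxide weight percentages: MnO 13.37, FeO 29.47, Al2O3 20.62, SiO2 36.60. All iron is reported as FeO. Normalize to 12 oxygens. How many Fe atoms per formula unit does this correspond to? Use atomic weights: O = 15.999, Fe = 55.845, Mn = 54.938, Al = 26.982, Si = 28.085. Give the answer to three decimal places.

13.37 wt% MnO ÷ 70.937 g/mol = 0.18848 mol, giving 0.18848 Mn and 0.18848 O.
29.47 wt% FeO ÷ 71.844 g/mol = 0.41019 mol, giving 0.41019 Fe and 0.41019 O.
20.62 wt% Al2O3 ÷ 101.961 g/mol = 0.20223 mol, giving 0.40446 Al and 0.60669 O.
36.60 wt% SiO2 ÷ 60.083 g/mol = 0.60916 mol, giving 0.60916 Si and 1.21832 O.
Oxygen sums to 2.42368; scaling by 12/2.42368 = 4.95115 puts the formula on 12 O.
Fe: 0.41019 × 4.95115 = 2.031 atoms per formula unit.

2.031 Fe apfu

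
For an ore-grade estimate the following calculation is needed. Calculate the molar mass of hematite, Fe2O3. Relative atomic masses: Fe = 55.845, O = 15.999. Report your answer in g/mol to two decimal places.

M = 2×55.845 + 3×15.999

159.69 g/mol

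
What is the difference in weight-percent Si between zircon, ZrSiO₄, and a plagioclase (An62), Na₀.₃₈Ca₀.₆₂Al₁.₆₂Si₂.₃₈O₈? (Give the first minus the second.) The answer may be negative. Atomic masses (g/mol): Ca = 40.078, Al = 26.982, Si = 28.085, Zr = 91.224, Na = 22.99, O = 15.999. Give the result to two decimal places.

M(ZrSiO₄) = 183.305 g/mol, so wt% Si = 28.085/183.305 × 100 = 15.32%.
M(Na₀.₃₈Ca₀.₆₂Al₁.₆₂Si₂.₃₈O₈) = 272.130 g/mol, so wt% Si = 66.842/272.130 × 100 = 24.56%.
15.32 − 24.56 = -9.24 pp.

-9.24 percentage points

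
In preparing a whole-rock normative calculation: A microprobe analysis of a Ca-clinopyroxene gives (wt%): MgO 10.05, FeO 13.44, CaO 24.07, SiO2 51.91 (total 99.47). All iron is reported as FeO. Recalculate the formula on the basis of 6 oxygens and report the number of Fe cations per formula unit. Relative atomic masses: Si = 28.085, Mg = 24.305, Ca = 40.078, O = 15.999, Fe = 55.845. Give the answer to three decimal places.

0.433 Fe apfu

10.05 wt% MgO ÷ 40.304 g/mol = 0.24935 mol, giving 0.24935 Mg and 0.24935 O.
13.44 wt% FeO ÷ 71.844 g/mol = 0.18707 mol, giving 0.18707 Fe and 0.18707 O.
24.07 wt% CaO ÷ 56.077 g/mol = 0.42923 mol, giving 0.42923 Ca and 0.42923 O.
51.91 wt% SiO2 ÷ 60.083 g/mol = 0.86397 mol, giving 0.86397 Si and 1.72794 O.
Oxygen sums to 2.59359; scaling by 6/2.59359 = 2.31340 puts the formula on 6 O.
Fe: 0.18707 × 2.31340 = 0.433 atoms per formula unit.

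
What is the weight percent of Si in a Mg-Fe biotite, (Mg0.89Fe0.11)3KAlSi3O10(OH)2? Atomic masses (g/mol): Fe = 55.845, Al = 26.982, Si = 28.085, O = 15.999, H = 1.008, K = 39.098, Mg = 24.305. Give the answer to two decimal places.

Molar mass of (Mg0.89Fe0.11)3KAlSi3O10(OH)2: 2.67×24.305 + 0.33×55.845 + 1×39.098 + 1×26.982 + 3×28.085 + 12×15.999 + 2×1.008 = 427.662 g/mol.
Mass of Si per formula unit: 3 × 28.085 = 84.255 g.
Weight fraction Si = 84.255 / 427.662 = 0.1970.

19.70 mass %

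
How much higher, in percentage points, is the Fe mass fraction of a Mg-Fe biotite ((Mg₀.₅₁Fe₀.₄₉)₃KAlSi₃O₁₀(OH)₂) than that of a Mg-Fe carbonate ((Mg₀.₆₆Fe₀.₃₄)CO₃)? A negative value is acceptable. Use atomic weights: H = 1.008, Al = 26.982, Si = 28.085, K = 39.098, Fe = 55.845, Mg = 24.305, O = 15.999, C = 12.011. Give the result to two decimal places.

M((Mg₀.₅₁Fe₀.₄₉)₃KAlSi₃O₁₀(OH)₂) = 463.618 g/mol, so wt% Fe = 82.092/463.618 × 100 = 17.71%.
M((Mg₀.₆₆Fe₀.₃₄)CO₃) = 95.037 g/mol, so wt% Fe = 18.987/95.037 × 100 = 19.98%.
17.71 − 19.98 = -2.27 pp.

-2.27 percentage points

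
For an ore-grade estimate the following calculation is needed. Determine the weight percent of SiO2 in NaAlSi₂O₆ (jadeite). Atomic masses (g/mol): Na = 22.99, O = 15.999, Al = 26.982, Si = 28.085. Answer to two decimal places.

M(NaAlSi₂O₆) = 202.136 g/mol; M(SiO2) = 60.083 g/mol.
Moles SiO2 per formula unit = 2 Si ÷ 1 = 2.0000.
SiO2 fraction = (2.0000 × 60.083) / 202.136 = 120.166/202.136 = 0.5945.

59.45 wt%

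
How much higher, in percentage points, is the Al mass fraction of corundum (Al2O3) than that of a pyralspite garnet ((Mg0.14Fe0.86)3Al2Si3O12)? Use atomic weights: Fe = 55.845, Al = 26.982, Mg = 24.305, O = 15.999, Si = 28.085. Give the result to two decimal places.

41.79 percentage points

First mineral: 53.964 g Al in 101.961 g formula = 52.93 wt% Al.
Second mineral: 53.964 g Al in 484.495 g formula = 11.14 wt% Al.
52.93% − 11.14% gives a difference of 41.79 percentage points.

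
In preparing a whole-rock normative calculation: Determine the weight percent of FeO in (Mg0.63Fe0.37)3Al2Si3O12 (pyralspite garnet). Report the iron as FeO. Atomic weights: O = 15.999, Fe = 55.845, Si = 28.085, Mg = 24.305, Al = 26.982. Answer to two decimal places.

18.20 wt%

M((Mg0.63Fe0.37)3Al2Si3O12) = 438.131 g/mol; M(FeO) = 71.844 g/mol.
Moles FeO per formula unit = 1.11 Fe ÷ 1 = 1.1100.
FeO fraction = (1.1100 × 71.844) / 438.131 = 79.747/438.131 = 0.1820.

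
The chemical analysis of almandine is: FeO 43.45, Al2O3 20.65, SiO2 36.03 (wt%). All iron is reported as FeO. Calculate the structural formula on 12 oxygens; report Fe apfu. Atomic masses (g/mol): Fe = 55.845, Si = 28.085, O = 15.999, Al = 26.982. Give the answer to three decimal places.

3.009 Fe apfu

FeO (M=71.844): mol = 0.60478; Fe = 0.60478, O = 0.60478.
Al2O3 (M=101.961): mol = 0.20253; Al = 0.40506, O = 0.60759.
SiO2 (M=60.083): mol = 0.59967; Si = 0.59967, O = 1.19934.
ΣO = 2.41171; factor = 12/ΣO = 4.97572.
Fe apfu = 0.60478 × 4.97572 = 3.009.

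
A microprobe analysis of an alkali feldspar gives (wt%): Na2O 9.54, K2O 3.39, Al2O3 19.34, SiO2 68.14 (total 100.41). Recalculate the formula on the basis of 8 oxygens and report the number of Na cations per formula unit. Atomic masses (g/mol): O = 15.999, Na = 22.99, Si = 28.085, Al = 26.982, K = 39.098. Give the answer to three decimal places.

9.54 wt% Na2O ÷ 61.979 g/mol = 0.15392 mol, giving 0.30784 Na and 0.15392 O.
3.39 wt% K2O ÷ 94.195 g/mol = 0.03599 mol, giving 0.07198 K and 0.03599 O.
19.34 wt% Al2O3 ÷ 101.961 g/mol = 0.18968 mol, giving 0.37936 Al and 0.56904 O.
68.14 wt% SiO2 ÷ 60.083 g/mol = 1.13410 mol, giving 1.13410 Si and 2.26820 O.
Oxygen sums to 3.02715; scaling by 8/3.02715 = 2.64275 puts the formula on 8 O.
Na: 0.30784 × 2.64275 = 0.814 atoms per formula unit.

0.814 Na apfu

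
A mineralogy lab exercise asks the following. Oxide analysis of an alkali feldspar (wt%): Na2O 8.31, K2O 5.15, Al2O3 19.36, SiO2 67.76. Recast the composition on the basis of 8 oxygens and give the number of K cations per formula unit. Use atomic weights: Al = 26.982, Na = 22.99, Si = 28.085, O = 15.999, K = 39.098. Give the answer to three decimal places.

Na2O (M=61.979): mol = 0.13408; Na = 0.26816, O = 0.13408.
K2O (M=94.195): mol = 0.05467; K = 0.10934, O = 0.05467.
Al2O3 (M=101.961): mol = 0.18988; Al = 0.37976, O = 0.56964.
SiO2 (M=60.083): mol = 1.12777; Si = 1.12777, O = 2.25554.
ΣO = 3.01393; factor = 8/ΣO = 2.65434.
K apfu = 0.10934 × 2.65434 = 0.290.

0.290 K apfu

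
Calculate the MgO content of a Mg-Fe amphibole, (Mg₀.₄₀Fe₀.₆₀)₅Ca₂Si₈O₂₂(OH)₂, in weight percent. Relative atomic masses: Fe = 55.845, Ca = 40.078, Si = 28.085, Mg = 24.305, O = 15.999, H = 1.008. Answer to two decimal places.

8.89 wt%

M((Mg₀.₄₀Fe₀.₆₀)₅Ca₂Si₈O₂₂(OH)₂) = 906.973 g/mol; M(MgO) = 40.304 g/mol.
Moles MgO per formula unit = 2 Mg ÷ 1 = 2.0000.
MgO fraction = (2.0000 × 40.304) / 906.973 = 80.608/906.973 = 0.0889.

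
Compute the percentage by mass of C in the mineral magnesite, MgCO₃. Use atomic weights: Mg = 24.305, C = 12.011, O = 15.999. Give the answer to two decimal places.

Formula mass = 1·24.305 + 1·12.011 + 3·15.999 = 84.313 g/mol, of which 12.011 g is C.
So C makes up 12.011/84.313 = 0.1425 of the mass, i.e. 14.25%.

14.25 mass %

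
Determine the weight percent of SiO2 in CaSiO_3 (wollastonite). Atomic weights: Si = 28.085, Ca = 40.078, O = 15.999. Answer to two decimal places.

51.72 wt%

Formula mass = 116.160 g/mol.
1 Si → 1.0000 mol SiO2 per formula unit; M(SiO2) = 60.083, so SiO2 mass = 60.083 g.
60.083/116.160 × 100 = 51.72 wt%.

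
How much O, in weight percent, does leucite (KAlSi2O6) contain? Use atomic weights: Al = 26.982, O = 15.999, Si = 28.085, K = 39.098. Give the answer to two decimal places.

Molar mass of KAlSi2O6: 1*39.098 + 1*26.982 + 2*28.085 + 6*15.999 = 218.244 g/mol.
Mass of O per formula unit: 6 × 15.999 = 95.994 g.
Weight fraction O = 95.994 / 218.244 = 0.4398.

43.98 weight percent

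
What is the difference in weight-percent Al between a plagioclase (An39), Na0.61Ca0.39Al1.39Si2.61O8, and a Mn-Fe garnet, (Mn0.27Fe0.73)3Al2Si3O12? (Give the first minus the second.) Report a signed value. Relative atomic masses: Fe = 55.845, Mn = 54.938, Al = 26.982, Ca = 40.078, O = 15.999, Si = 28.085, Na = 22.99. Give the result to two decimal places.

3.11 percentage points

First mineral: 37.505 g Al in 268.453 g formula = 13.97 wt% Al.
Second mineral: 53.964 g Al in 497.007 g formula = 10.86 wt% Al.
13.97% − 10.86% gives a difference of 3.11 percentage points.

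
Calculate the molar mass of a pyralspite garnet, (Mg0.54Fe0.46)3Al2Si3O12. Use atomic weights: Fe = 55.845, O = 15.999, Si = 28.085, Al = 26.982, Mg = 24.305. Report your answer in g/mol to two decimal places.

446.65 g/mol

The formula mass is the sum 1.62·24.305 + 1.38·55.845 + 2·26.982 + 3·28.085 + 12·15.999.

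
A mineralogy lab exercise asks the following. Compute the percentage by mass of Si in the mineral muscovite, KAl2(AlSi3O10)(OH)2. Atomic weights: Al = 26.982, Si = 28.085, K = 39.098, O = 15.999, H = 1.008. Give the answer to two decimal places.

21.15 weight percent

Molar mass of KAl2(AlSi3O10)(OH)2: 1·39.098 + 3·26.982 + 3·28.085 + 12·15.999 + 2·1.008 = 398.303 g/mol.
Mass of Si per formula unit: 3 × 28.085 = 84.255 g.
Weight fraction Si = 84.255 / 398.303 = 0.2115.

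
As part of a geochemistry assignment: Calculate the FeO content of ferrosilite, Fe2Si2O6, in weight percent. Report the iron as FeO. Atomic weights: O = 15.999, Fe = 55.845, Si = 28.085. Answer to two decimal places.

Molar mass of Fe2Si2O6 = 2×55.845 + 2×28.085 + 6×15.999 = 263.854 g/mol.
Each formula unit contains 2 Fe, equivalent to 2/1 = 2.0000 mol FeO.
M(FeO) = 1×55.845 + 1×15.999 = 71.844 g/mol.
Mass of FeO per formula unit = 2.0000 × 71.844 = 143.688 g.
FeO wt% = 143.688 / 263.854 × 100 = 54.46%.

54.46 wt%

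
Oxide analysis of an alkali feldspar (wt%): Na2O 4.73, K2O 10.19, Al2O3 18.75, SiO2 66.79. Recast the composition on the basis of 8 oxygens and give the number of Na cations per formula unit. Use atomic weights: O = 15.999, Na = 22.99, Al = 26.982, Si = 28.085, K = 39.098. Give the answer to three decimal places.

4.73 wt% Na2O ÷ 61.979 g/mol = 0.07632 mol, giving 0.15264 Na and 0.07632 O.
10.19 wt% K2O ÷ 94.195 g/mol = 0.10818 mol, giving 0.21636 K and 0.10818 O.
18.75 wt% Al2O3 ÷ 101.961 g/mol = 0.18389 mol, giving 0.36778 Al and 0.55167 O.
66.79 wt% SiO2 ÷ 60.083 g/mol = 1.11163 mol, giving 1.11163 Si and 2.22326 O.
Oxygen sums to 2.95943; scaling by 8/2.95943 = 2.70322 puts the formula on 8 O.
Na: 0.15264 × 2.70322 = 0.413 atoms per formula unit.

0.413 Na apfu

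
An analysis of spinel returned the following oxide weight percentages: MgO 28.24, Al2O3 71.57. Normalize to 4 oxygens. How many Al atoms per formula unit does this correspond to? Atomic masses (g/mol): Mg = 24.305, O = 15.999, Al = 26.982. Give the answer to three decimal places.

2.001 Al apfu

MgO: 28.24/40.304 = 0.70067 mol → 0.70067 mol Mg, 0.70067 mol O.
Al2O3: 71.57/101.961 = 0.70194 mol → 1.40388 mol Al, 2.10582 mol O.
Total oxygen = 2.80649 mol. Normalization factor = 4/2.80649 = 1.42527.
Al per 4 O = 1.40388 × 1.42527 = 2.001.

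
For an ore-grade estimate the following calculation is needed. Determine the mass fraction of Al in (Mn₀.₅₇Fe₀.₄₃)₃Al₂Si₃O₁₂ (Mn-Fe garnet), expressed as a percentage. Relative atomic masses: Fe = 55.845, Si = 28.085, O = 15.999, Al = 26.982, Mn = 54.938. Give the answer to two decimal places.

Molar mass of (Mn₀.₅₇Fe₀.₄₃)₃Al₂Si₃O₁₂: 1.71×54.938 + 1.29×55.845 + 2×26.982 + 3×28.085 + 12×15.999 = 496.191 g/mol.
Mass of Al per formula unit: 2 × 26.982 = 53.964 g.
Weight fraction Al = 53.964 / 496.191 = 0.1088.

10.88 weight percent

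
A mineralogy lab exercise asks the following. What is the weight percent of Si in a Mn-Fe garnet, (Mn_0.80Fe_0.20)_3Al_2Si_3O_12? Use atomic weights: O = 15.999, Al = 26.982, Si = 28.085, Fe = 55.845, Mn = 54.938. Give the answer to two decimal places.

17.00 weight percent

Molar mass of (Mn_0.80Fe_0.20)_3Al_2Si_3O_12: 2.40·54.938 + 0.60·55.845 + 2·26.982 + 3·28.085 + 12·15.999 = 495.565 g/mol.
Mass of Si per formula unit: 3 × 28.085 = 84.255 g.
Weight fraction Si = 84.255 / 495.565 = 0.1700.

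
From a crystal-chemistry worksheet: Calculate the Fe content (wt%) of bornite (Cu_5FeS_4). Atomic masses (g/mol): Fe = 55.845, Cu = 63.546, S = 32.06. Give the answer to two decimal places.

Formula mass = 5·63.546 + 1·55.845 + 4·32.06 = 501.815 g/mol, of which 55.845 g is Fe.
So Fe makes up 55.845/501.815 = 0.1113 of the mass, i.e. 11.13%.

11.13 wt%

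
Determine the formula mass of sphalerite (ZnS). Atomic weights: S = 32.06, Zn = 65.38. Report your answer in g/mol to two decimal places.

Zn: 1 × 65.38 = 65.3800
S: 1 × 32.06 = 32.0600
Summing the contributions gives the formula mass.

97.44 g/mol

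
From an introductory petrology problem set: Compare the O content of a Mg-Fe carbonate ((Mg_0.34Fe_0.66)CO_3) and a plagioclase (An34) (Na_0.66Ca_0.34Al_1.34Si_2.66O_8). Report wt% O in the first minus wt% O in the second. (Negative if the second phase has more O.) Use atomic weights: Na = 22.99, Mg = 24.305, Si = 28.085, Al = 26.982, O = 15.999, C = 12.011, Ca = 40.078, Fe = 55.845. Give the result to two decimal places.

First mineral: 47.997 g O in 105.129 g formula = 45.66 wt% O.
Second mineral: 127.992 g O in 267.654 g formula = 47.82 wt% O.
45.66% − 47.82% gives a difference of -2.16 percentage points.

-2.16 percentage points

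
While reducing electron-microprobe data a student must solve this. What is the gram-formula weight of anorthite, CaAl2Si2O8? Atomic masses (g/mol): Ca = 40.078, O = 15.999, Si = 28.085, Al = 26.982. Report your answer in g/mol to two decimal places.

278.20 g/mol

M = 1(40.078) + 2(26.982) + 2(28.085) + 8(15.999)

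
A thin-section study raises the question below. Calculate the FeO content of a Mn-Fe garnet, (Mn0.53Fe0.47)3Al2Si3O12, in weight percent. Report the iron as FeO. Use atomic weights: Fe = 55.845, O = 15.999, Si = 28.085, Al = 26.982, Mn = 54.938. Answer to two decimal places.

20.41 wt%

M((Mn0.53Fe0.47)3Al2Si3O12) = 496.300 g/mol; M(FeO) = 71.844 g/mol.
Moles FeO per formula unit = 1.41 Fe ÷ 1 = 1.4100.
FeO fraction = (1.4100 × 71.844) / 496.300 = 101.300/496.300 = 0.2041.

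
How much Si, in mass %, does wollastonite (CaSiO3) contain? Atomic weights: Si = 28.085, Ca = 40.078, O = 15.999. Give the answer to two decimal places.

24.18 mass %

Molar mass of CaSiO3: 1×40.078 + 1×28.085 + 3×15.999 = 116.160 g/mol.
Mass of Si per formula unit: 1 × 28.085 = 28.085 g.
Weight fraction Si = 28.085 / 116.160 = 0.2418.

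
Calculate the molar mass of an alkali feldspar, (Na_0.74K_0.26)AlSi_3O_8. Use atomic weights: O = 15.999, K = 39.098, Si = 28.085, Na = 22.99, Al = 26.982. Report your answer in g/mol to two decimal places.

266.41 g/mol

M = 0.74·22.99 + 0.26·39.098 + 1·26.982 + 3·28.085 + 8·15.999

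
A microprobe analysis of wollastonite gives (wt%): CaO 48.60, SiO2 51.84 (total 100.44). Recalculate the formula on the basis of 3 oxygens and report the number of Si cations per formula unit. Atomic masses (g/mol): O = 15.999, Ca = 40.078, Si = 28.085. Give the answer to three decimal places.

48.60 wt% CaO ÷ 56.077 g/mol = 0.86667 mol, giving 0.86667 Ca and 0.86667 O.
51.84 wt% SiO2 ÷ 60.083 g/mol = 0.86281 mol, giving 0.86281 Si and 1.72562 O.
Oxygen sums to 2.59229; scaling by 3/2.59229 = 1.15728 puts the formula on 3 O.
Si: 0.86281 × 1.15728 = 0.999 atoms per formula unit.

0.999 Si apfu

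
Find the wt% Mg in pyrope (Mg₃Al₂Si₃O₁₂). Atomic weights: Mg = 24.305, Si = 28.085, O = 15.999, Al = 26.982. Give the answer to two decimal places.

18.09 wt%

M(Mg₃Al₂Si₃O₁₂) = 403.122 g/mol.
Mg contributes 3 × 24.305 = 72.915 g per mole.
72.915/403.122 = 0.1809 → 18.09%.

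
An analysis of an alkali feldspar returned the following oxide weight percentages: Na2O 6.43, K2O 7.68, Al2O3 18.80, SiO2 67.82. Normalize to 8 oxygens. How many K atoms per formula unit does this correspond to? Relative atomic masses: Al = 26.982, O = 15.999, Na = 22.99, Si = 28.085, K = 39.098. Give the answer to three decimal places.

Na2O: 6.43/61.979 = 0.10374 mol → 0.20748 mol Na, 0.10374 mol O.
K2O: 7.68/94.195 = 0.08153 mol → 0.16306 mol K, 0.08153 mol O.
Al2O3: 18.80/101.961 = 0.18438 mol → 0.36876 mol Al, 0.55314 mol O.
SiO2: 67.82/60.083 = 1.12877 mol → 1.12877 mol Si, 2.25754 mol O.
Total oxygen = 2.99595 mol. Normalization factor = 8/2.99595 = 2.67027.
K per 8 O = 0.16306 × 2.67027 = 0.435.

0.435 K apfu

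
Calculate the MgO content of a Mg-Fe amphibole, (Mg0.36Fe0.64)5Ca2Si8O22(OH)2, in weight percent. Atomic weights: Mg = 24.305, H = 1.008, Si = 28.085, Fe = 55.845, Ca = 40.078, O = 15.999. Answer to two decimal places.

M((Mg0.36Fe0.64)5Ca2Si8O22(OH)2) = 913.281 g/mol; M(MgO) = 40.304 g/mol.
Moles MgO per formula unit = 1.80 Mg ÷ 1 = 1.8000.
MgO fraction = (1.8000 × 40.304) / 913.281 = 72.547/913.281 = 0.0794.

7.94 wt%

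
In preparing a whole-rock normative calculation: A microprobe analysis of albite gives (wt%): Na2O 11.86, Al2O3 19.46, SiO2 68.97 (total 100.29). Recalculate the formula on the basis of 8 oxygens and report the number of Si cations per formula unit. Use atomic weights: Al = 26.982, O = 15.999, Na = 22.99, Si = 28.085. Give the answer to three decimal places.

3.001 Si apfu

11.86 wt% Na2O ÷ 61.979 g/mol = 0.19136 mol, giving 0.38272 Na and 0.19136 O.
19.46 wt% Al2O3 ÷ 101.961 g/mol = 0.19086 mol, giving 0.38172 Al and 0.57258 O.
68.97 wt% SiO2 ÷ 60.083 g/mol = 1.14791 mol, giving 1.14791 Si and 2.29582 O.
Oxygen sums to 3.05976; scaling by 8/3.05976 = 2.61458 puts the formula on 8 O.
Si: 1.14791 × 2.61458 = 3.001 atoms per formula unit.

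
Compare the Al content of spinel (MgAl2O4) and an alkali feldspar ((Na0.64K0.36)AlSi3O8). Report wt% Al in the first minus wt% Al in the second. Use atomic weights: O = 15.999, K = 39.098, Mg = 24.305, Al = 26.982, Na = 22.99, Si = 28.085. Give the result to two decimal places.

First mineral: 53.964 g Al in 142.265 g formula = 37.93 wt% Al.
Second mineral: 26.982 g Al in 268.018 g formula = 10.07 wt% Al.
37.93% − 10.07% gives a difference of 27.86 percentage points.

27.86 percentage points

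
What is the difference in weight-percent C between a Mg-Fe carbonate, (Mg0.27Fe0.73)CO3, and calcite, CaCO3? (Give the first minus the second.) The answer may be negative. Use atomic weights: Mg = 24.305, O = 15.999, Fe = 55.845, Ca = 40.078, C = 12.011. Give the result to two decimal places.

-0.81 percentage points

M((Mg0.27Fe0.73)CO3) = 107.337 g/mol, so wt% C = 12.011/107.337 × 100 = 11.19%.
M(CaCO3) = 100.086 g/mol, so wt% C = 12.011/100.086 × 100 = 12.00%.
11.19 − 12.00 = -0.81 pp.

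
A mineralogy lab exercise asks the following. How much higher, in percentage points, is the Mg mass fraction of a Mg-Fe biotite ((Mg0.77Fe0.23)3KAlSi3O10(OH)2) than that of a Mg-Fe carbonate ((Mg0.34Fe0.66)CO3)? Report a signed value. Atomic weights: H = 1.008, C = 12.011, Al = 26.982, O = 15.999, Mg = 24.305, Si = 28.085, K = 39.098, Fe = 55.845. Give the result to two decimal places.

4.93 percentage points

M((Mg0.77Fe0.23)3KAlSi3O10(OH)2) = 439.017 g/mol, so wt% Mg = 56.145/439.017 × 100 = 12.79%.
M((Mg0.34Fe0.66)CO3) = 105.129 g/mol, so wt% Mg = 8.264/105.129 × 100 = 7.86%.
12.79 − 7.86 = 4.93 pp.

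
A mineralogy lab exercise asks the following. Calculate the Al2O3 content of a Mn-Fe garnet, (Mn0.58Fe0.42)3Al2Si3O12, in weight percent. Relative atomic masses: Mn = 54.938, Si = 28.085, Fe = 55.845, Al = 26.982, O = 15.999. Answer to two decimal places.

20.55 wt%

M((Mn0.58Fe0.42)3Al2Si3O12) = 496.164 g/mol; M(Al2O3) = 101.961 g/mol.
Moles Al2O3 per formula unit = 2 Al ÷ 2 = 1.0000.
Al2O3 fraction = (1.0000 × 101.961) / 496.164 = 101.961/496.164 = 0.2055.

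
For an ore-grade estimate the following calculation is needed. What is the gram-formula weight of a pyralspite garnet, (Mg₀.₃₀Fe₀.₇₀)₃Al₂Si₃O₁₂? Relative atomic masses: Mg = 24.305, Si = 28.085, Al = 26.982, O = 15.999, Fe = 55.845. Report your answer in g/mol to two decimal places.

The formula mass is the sum 0.90*24.305 + 2.10*55.845 + 2*26.982 + 3*28.085 + 12*15.999.

469.36 g/mol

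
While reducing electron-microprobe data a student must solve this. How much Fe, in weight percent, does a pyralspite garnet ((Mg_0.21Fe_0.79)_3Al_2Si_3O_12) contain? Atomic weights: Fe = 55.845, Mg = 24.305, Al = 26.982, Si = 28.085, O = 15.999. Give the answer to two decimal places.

27.70 weight percent

Formula mass = 0.63·24.305 + 2.37·55.845 + 2·26.982 + 3·28.085 + 12·15.999 = 477.872 g/mol, of which 132.353 g is Fe.
So Fe makes up 132.353/477.872 = 0.2770 of the mass, i.e. 27.70%.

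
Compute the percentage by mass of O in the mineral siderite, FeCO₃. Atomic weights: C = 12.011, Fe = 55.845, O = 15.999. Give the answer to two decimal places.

M(FeCO₃) = 115.853 g/mol.
O contributes 3 × 15.999 = 47.997 g per mole.
47.997/115.853 = 0.4143 → 41.43%.

41.43 wt%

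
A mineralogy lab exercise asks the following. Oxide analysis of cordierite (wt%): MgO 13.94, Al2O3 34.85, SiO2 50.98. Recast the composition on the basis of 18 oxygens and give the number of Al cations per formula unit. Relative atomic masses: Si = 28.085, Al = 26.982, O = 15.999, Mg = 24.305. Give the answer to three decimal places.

4.010 Al apfu

13.94 wt% MgO ÷ 40.304 g/mol = 0.34587 mol, giving 0.34587 Mg and 0.34587 O.
34.85 wt% Al2O3 ÷ 101.961 g/mol = 0.34180 mol, giving 0.68360 Al and 1.02540 O.
50.98 wt% SiO2 ÷ 60.083 g/mol = 0.84849 mol, giving 0.84849 Si and 1.69698 O.
Oxygen sums to 3.06825; scaling by 18/3.06825 = 5.86654 puts the formula on 18 O.
Al: 0.68360 × 5.86654 = 4.010 atoms per formula unit.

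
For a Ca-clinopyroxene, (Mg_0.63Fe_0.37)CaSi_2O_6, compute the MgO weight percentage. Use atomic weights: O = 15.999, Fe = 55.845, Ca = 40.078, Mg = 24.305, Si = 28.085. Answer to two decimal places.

11.13 wt%

Molar mass of (Mg_0.63Fe_0.37)CaSi_2O_6 = 0.63*24.305 + 0.37*55.845 + 1*40.078 + 2*28.085 + 6*15.999 = 228.217 g/mol.
Each formula unit contains 0.63 Mg, equivalent to 0.63/1 = 0.6300 mol MgO.
M(MgO) = 1×24.305 + 1×15.999 = 40.304 g/mol.
Mass of MgO per formula unit = 0.6300 × 40.304 = 25.392 g.
MgO wt% = 25.392 / 228.217 × 100 = 11.13%.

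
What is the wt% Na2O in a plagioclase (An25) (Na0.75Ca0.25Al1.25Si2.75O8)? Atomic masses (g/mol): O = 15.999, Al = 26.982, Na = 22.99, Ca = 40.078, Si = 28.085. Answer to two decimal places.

8.73 wt%

Formula mass = 266.215 g/mol.
0.75 Na → 0.3750 mol Na2O per formula unit; M(Na2O) = 61.979, so Na2O mass = 23.242 g.
23.242/266.215 × 100 = 8.73 wt%.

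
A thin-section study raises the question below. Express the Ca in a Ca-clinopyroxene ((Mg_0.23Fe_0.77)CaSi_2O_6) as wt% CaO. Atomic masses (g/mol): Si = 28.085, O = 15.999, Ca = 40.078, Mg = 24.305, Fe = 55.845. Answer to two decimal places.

Formula mass = 240.833 g/mol.
1 Ca → 1.0000 mol CaO per formula unit; M(CaO) = 56.077, so CaO mass = 56.077 g.
56.077/240.833 × 100 = 23.28 wt%.

23.28 wt%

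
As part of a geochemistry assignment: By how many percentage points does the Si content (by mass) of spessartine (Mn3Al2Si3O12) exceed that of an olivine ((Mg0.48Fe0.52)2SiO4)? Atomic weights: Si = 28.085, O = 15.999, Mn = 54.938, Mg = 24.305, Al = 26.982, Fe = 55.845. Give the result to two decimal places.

0.83 percentage points

M(Mn3Al2Si3O12) = 495.021 g/mol, so wt% Si = 84.255/495.021 × 100 = 17.02%.
M((Mg0.48Fe0.52)2SiO4) = 173.493 g/mol, so wt% Si = 28.085/173.493 × 100 = 16.19%.
17.02 − 16.19 = 0.83 pp.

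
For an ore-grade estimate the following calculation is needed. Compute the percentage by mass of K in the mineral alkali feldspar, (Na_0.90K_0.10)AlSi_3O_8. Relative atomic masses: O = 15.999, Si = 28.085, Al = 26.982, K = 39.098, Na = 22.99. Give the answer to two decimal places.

Molar mass of (Na_0.90K_0.10)AlSi_3O_8: 0.90×22.99 + 0.10×39.098 + 1×26.982 + 3×28.085 + 8×15.999 = 263.830 g/mol.
Mass of K per formula unit: 0.10 × 39.098 = 3.910 g.
Weight fraction K = 3.910 / 263.830 = 0.0148.

1.48 mass %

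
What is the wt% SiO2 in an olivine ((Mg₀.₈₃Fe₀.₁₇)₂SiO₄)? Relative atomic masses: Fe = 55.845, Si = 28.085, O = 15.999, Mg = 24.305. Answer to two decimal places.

39.68 wt%

Formula mass = 151.415 g/mol.
1 Si → 1.0000 mol SiO2 per formula unit; M(SiO2) = 60.083, so SiO2 mass = 60.083 g.
60.083/151.415 × 100 = 39.68 wt%.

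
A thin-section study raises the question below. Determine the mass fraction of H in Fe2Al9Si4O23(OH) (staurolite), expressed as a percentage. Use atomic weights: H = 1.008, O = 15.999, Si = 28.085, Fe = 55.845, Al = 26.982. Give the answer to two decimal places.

M(Fe2Al9Si4O23(OH)) = 851.852 g/mol.
H contributes 1 × 1.008 = 1.008 g per mole.
1.008/851.852 = 0.0012 → 0.12%.

0.12 weight percent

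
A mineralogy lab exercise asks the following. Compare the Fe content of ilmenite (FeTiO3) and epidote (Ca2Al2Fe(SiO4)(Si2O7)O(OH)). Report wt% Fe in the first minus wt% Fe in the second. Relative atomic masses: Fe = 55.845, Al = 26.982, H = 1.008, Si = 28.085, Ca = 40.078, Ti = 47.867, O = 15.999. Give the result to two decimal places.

25.25 percentage points

M(FeTiO3) = 151.709 g/mol, so wt% Fe = 55.845/151.709 × 100 = 36.81%.
M(Ca2Al2Fe(SiO4)(Si2O7)O(OH)) = 483.215 g/mol, so wt% Fe = 55.845/483.215 × 100 = 11.56%.
36.81 − 11.56 = 25.25 pp.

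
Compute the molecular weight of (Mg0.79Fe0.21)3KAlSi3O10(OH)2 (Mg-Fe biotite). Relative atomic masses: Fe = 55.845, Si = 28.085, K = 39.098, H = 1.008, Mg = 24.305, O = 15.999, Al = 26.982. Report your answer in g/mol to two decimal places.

437.12 g/mol

The formula mass is the sum 2.37×24.305 + 0.63×55.845 + 1×39.098 + 1×26.982 + 3×28.085 + 12×15.999 + 2×1.008.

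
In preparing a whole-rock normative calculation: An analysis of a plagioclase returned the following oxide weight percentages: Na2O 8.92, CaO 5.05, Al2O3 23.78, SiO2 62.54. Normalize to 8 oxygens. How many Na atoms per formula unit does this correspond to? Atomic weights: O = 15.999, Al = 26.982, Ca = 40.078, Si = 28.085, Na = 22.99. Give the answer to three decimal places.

8.92 wt% Na2O ÷ 61.979 g/mol = 0.14392 mol, giving 0.28784 Na and 0.14392 O.
5.05 wt% CaO ÷ 56.077 g/mol = 0.09005 mol, giving 0.09005 Ca and 0.09005 O.
23.78 wt% Al2O3 ÷ 101.961 g/mol = 0.23323 mol, giving 0.46646 Al and 0.69969 O.
62.54 wt% SiO2 ÷ 60.083 g/mol = 1.04089 mol, giving 1.04089 Si and 2.08178 O.
Oxygen sums to 3.01544; scaling by 8/3.01544 = 2.65301 puts the formula on 8 O.
Na: 0.28784 × 2.65301 = 0.764 atoms per formula unit.

0.764 Na apfu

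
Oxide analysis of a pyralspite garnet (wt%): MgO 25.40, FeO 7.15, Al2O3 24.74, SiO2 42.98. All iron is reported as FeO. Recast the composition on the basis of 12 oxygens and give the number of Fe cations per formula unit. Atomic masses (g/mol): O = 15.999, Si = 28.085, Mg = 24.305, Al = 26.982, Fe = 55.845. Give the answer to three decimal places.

MgO: 25.40/40.304 = 0.63021 mol → 0.63021 mol Mg, 0.63021 mol O.
FeO: 7.15/71.844 = 0.09952 mol → 0.09952 mol Fe, 0.09952 mol O.
Al2O3: 24.74/101.961 = 0.24264 mol → 0.48528 mol Al, 0.72792 mol O.
SiO2: 42.98/60.083 = 0.71534 mol → 0.71534 mol Si, 1.43068 mol O.
Total oxygen = 2.88833 mol. Normalization factor = 12/2.88833 = 4.15465.
Fe per 12 O = 0.09952 × 4.15465 = 0.413.

0.413 Fe apfu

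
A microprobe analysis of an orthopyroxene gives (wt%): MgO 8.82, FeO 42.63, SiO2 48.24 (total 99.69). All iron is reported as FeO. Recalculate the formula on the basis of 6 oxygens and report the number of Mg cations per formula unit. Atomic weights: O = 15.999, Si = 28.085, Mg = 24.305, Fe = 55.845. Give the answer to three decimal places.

0.543 Mg apfu

MgO: 8.82/40.304 = 0.21884 mol → 0.21884 mol Mg, 0.21884 mol O.
FeO: 42.63/71.844 = 0.59337 mol → 0.59337 mol Fe, 0.59337 mol O.
SiO2: 48.24/60.083 = 0.80289 mol → 0.80289 mol Si, 1.60578 mol O.
Total oxygen = 2.41799 mol. Normalization factor = 6/2.41799 = 2.48140.
Mg per 6 O = 0.21884 × 2.48140 = 0.543.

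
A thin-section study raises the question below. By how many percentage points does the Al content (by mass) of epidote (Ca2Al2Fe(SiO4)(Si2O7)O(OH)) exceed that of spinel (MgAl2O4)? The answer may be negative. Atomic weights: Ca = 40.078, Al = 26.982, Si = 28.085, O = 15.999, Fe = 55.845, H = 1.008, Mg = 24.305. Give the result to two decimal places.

First mineral: 53.964 g Al in 483.215 g formula = 11.17 wt% Al.
Second mineral: 53.964 g Al in 142.265 g formula = 37.93 wt% Al.
11.17% − 37.93% gives a difference of -26.76 percentage points.

-26.76 percentage points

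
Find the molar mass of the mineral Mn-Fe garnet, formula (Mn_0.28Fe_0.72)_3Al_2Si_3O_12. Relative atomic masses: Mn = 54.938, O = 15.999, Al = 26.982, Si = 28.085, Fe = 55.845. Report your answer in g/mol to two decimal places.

496.98 g/mol

M = 0.84×54.938 + 2.16×55.845 + 2×26.982 + 3×28.085 + 12×15.999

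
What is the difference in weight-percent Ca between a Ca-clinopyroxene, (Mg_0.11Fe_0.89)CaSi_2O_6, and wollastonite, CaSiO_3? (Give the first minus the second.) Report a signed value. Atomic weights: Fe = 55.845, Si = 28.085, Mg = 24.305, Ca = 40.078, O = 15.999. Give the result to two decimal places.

-18.12 percentage points

First mineral: 40.078 g Ca in 244.618 g formula = 16.38 wt% Ca.
Second mineral: 40.078 g Ca in 116.160 g formula = 34.50 wt% Ca.
16.38% − 34.50% gives a difference of -18.12 percentage points.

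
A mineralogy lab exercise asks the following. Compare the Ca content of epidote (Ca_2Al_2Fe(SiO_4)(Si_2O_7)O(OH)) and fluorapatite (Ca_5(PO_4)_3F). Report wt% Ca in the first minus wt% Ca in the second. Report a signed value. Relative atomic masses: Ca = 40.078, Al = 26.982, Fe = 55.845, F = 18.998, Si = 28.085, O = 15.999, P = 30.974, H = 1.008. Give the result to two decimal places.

-23.15 percentage points

First mineral: 80.156 g Ca in 483.215 g formula = 16.59 wt% Ca.
Second mineral: 200.390 g Ca in 504.298 g formula = 39.74 wt% Ca.
16.59% − 39.74% gives a difference of -23.15 percentage points.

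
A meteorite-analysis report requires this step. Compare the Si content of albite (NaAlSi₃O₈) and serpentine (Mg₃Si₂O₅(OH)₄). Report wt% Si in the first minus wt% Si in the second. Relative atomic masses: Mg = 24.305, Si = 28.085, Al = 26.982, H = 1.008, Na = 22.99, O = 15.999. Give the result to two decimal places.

11.86 percentage points

Si in NaAlSi₃O₈: molar mass 262.219 g/mol; 3×28.085 = 84.255 g → 32.13 wt%.
Si in Mg₃Si₂O₅(OH)₄: molar mass 277.108 g/mol; 2×28.085 = 56.170 g → 20.27 wt%.
Difference = 32.13 − 20.27 = 11.86 percentage points.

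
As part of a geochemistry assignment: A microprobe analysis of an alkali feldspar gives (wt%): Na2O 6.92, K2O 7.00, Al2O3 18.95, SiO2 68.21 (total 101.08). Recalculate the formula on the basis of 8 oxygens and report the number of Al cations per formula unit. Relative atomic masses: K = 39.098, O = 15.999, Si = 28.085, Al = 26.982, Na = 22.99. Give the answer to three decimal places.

0.987 Al apfu

Na2O (M=61.979): mol = 0.11165; Na = 0.22330, O = 0.11165.
K2O (M=94.195): mol = 0.07431; K = 0.14862, O = 0.07431.
Al2O3 (M=101.961): mol = 0.18586; Al = 0.37172, O = 0.55758.
SiO2 (M=60.083): mol = 1.13526; Si = 1.13526, O = 2.27052.
ΣO = 3.01406; factor = 8/ΣO = 2.65423.
Al apfu = 0.37172 × 2.65423 = 0.987.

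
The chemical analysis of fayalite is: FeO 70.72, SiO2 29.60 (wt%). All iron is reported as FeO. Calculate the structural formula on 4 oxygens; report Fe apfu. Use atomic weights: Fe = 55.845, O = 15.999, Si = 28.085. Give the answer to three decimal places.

70.72 wt% FeO ÷ 71.844 g/mol = 0.98435 mol, giving 0.98435 Fe and 0.98435 O.
29.60 wt% SiO2 ÷ 60.083 g/mol = 0.49265 mol, giving 0.49265 Si and 0.98530 O.
Oxygen sums to 1.96965; scaling by 4/1.96965 = 2.03082 puts the formula on 4 O.
Fe: 0.98435 × 2.03082 = 1.999 atoms per formula unit.

1.999 Fe apfu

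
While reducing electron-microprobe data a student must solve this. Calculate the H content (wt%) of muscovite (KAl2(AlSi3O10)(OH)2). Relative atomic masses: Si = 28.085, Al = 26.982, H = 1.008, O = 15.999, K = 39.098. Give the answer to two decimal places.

Formula mass = 1×39.098 + 3×26.982 + 3×28.085 + 12×15.999 + 2×1.008 = 398.303 g/mol, of which 2.016 g is H.
So H makes up 2.016/398.303 = 0.0051 of the mass, i.e. 0.51%.

0.51 wt%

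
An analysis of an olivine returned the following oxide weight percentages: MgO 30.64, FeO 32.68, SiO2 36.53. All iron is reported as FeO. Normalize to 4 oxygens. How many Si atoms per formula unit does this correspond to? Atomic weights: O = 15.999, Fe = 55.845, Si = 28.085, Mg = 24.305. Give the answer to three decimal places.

MgO (M=40.304): mol = 0.76022; Mg = 0.76022, O = 0.76022.
FeO (M=71.844): mol = 0.45487; Fe = 0.45487, O = 0.45487.
SiO2 (M=60.083): mol = 0.60799; Si = 0.60799, O = 1.21598.
ΣO = 2.43107; factor = 4/ΣO = 1.64537.
Si apfu = 0.60799 × 1.64537 = 1.000.

1.000 Si apfu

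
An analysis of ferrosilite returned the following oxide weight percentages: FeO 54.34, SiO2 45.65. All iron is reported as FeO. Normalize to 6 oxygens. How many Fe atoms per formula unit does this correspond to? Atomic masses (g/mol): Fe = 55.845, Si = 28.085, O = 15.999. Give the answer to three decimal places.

FeO (M=71.844): mol = 0.75636; Fe = 0.75636, O = 0.75636.
SiO2 (M=60.083): mol = 0.75978; Si = 0.75978, O = 1.51956.
ΣO = 2.27592; factor = 6/ΣO = 2.63630.
Fe apfu = 0.75636 × 2.63630 = 1.994.

1.994 Fe apfu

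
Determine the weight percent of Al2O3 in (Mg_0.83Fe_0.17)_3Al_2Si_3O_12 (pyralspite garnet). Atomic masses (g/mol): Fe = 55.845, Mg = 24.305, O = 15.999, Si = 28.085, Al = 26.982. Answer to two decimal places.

Formula mass = 419.207 g/mol.
2 Al → 1.0000 mol Al2O3 per formula unit; M(Al2O3) = 101.961, so Al2O3 mass = 101.961 g.
101.961/419.207 × 100 = 24.32 wt%.

24.32 wt%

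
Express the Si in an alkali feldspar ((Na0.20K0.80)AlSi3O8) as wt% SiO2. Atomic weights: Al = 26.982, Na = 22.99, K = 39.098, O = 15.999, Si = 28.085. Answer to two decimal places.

65.52 wt%

Formula mass = 275.105 g/mol.
3 Si → 3.0000 mol SiO2 per formula unit; M(SiO2) = 60.083, so SiO2 mass = 180.249 g.
180.249/275.105 × 100 = 65.52 wt%.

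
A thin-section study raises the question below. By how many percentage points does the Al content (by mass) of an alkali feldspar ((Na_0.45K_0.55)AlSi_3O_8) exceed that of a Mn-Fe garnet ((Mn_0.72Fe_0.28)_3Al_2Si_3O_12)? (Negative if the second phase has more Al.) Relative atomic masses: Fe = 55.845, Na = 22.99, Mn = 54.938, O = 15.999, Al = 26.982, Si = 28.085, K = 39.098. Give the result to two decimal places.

M((Na_0.45K_0.55)AlSi_3O_8) = 271.078 g/mol, so wt% Al = 26.982/271.078 × 100 = 9.95%.
M((Mn_0.72Fe_0.28)_3Al_2Si_3O_12) = 495.783 g/mol, so wt% Al = 53.964/495.783 × 100 = 10.88%.
9.95 − 10.88 = -0.93 pp.

-0.93 percentage points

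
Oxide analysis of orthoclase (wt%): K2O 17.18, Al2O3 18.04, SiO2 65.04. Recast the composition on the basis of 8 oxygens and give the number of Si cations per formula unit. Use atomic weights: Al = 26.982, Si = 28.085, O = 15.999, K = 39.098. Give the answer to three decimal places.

17.18 wt% K2O ÷ 94.195 g/mol = 0.18239 mol, giving 0.36478 K and 0.18239 O.
18.04 wt% Al2O3 ÷ 101.961 g/mol = 0.17693 mol, giving 0.35386 Al and 0.53079 O.
65.04 wt% SiO2 ÷ 60.083 g/mol = 1.08250 mol, giving 1.08250 Si and 2.16500 O.
Oxygen sums to 2.87818; scaling by 8/2.87818 = 2.77953 puts the formula on 8 O.
Si: 1.08250 × 2.77953 = 3.009 atoms per formula unit.

3.009 Si apfu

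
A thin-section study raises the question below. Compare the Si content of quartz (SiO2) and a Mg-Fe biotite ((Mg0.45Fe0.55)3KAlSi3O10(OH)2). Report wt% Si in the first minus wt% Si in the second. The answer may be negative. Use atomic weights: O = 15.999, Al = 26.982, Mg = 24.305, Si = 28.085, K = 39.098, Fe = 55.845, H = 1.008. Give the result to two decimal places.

28.79 percentage points

Si in SiO2: molar mass 60.083 g/mol; 1×28.085 = 28.085 g → 46.74 wt%.
Si in (Mg0.45Fe0.55)3KAlSi3O10(OH)2: molar mass 469.295 g/mol; 3×28.085 = 84.255 g → 17.95 wt%.
Difference = 46.74 − 17.95 = 28.79 percentage points.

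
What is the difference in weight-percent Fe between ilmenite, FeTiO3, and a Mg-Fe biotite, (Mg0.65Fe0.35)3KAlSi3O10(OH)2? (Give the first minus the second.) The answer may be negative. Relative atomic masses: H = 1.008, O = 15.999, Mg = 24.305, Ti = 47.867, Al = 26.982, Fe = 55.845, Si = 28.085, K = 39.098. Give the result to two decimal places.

23.79 percentage points

First mineral: 55.845 g Fe in 151.709 g formula = 36.81 wt% Fe.
Second mineral: 58.637 g Fe in 450.371 g formula = 13.02 wt% Fe.
36.81% − 13.02% gives a difference of 23.79 percentage points.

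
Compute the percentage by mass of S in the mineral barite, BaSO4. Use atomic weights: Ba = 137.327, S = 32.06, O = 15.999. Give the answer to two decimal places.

13.74 mass %

Molar mass of BaSO4: 1×137.327 + 1×32.06 + 4×15.999 = 233.383 g/mol.
Mass of S per formula unit: 1 × 32.06 = 32.060 g.
Weight fraction S = 32.060 / 233.383 = 0.1374.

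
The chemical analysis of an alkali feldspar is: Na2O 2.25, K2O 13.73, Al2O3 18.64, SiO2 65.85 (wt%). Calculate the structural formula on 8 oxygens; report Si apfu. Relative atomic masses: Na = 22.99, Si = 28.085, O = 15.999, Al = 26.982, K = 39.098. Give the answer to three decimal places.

Na2O (M=61.979): mol = 0.03630; Na = 0.07260, O = 0.03630.
K2O (M=94.195): mol = 0.14576; K = 0.29152, O = 0.14576.
Al2O3 (M=101.961): mol = 0.18281; Al = 0.36562, O = 0.54843.
SiO2 (M=60.083): mol = 1.09598; Si = 1.09598, O = 2.19196.
ΣO = 2.92245; factor = 8/ΣO = 2.73743.
Si apfu = 1.09598 × 2.73743 = 3.000.

3.000 Si apfu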